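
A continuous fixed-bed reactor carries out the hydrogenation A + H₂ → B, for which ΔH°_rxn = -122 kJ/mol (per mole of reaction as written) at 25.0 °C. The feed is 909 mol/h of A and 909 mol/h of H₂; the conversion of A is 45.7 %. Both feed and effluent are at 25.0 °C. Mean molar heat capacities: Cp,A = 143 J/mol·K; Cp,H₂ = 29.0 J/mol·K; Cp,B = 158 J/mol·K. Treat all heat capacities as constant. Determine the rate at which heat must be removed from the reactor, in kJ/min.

Q_out = 845 kJ/min

Extent of reaction ξ = 0.457 × 909 = 415.41 mol/h
Reaction term: ξ·ΔH°_rxn = 415.41 × -122 = -50680 kJ/h
Q = ΔH = -50680 kJ/h = -14.078 kW
Heat removed = 844.67 kJ/min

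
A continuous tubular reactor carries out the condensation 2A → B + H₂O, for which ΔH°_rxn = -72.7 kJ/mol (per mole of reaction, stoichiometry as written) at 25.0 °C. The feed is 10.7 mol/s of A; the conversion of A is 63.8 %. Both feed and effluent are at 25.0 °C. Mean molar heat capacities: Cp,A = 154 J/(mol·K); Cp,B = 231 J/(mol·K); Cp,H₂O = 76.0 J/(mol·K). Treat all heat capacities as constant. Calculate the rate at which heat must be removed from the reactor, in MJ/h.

Q_out = 893 MJ/h

Extent of reaction ξ = 0.638 × 10.7 / 2 = 3.4133 mol/s
Reaction term: ξ·ΔH°_rxn = 3.4133 × -72.7 = -248.15 kJ/s
Q = ΔH = -248.15 kJ/s = -248.15 kW
Heat removed = 893.33 MJ/h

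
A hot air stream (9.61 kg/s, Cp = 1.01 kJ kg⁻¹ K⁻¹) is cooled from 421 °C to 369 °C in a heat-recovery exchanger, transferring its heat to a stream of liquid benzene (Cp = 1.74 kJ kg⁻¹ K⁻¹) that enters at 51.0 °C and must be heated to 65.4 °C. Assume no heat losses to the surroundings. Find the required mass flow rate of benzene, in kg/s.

Heat released by hot stream: Q = 9.61 × 1.01 × (421 − 369) = 504.72 kJ/s
Energy balance on cold side (adiabatic exchanger): Q = ṁ_c·Cp_c·(T_c,out − T_c,in)
ṁ_c = 504.72 / [1.74 × (65.4 − 51.0)] = 20.144 kg/s

ṁ_c = 20.1 kg/s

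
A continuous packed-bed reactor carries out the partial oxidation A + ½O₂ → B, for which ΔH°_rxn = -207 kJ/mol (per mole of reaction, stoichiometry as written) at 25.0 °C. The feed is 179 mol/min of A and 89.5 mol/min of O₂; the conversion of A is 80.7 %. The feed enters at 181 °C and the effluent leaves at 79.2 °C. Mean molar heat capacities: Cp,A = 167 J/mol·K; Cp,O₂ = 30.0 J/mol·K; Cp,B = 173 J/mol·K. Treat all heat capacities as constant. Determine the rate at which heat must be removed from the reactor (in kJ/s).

Q_out = 555 kJ/s

Extent of reaction ξ = 0.807 × 179 = 144.45 mol/min
Reaction term: ξ·ΔH°_rxn = 144.45 × -207 = -29902 kJ/min
Sensible, feed 181→25 °C: -5082.2 kJ/min
Outlet flows (mol/min): A 34.547, O₂ 17.273, B 144.45
Sensible, products 25→79.2 °C: 1695.3 kJ/min
Q = ΔH = -33289 kJ/min = -554.81 kW
Heat removed = 554.81 kJ/s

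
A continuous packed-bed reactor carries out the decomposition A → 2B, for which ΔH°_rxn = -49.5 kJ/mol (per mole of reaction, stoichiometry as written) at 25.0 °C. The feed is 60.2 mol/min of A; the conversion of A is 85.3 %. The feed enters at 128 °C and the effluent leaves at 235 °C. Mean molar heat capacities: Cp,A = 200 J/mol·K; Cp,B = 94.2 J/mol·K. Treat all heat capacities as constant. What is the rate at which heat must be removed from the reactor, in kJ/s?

Extent of reaction ξ = 0.853 × 60.2 = 51.351 mol/min
Reaction term: ξ·ΔH°_rxn = 51.351 × -49.5 = -2541.9 kJ/min
Sensible, feed 128→25 °C: -1240.1 kJ/min
Outlet flows (mol/min): A 8.8494, B 102.7
Sensible, products 25→235 °C: 2403.3 kJ/min
Q = ΔH = -1378.7 kJ/min = -22.978 kW
Heat removed = 22.978 kJ/s

Q_out = 23.0 kJ/s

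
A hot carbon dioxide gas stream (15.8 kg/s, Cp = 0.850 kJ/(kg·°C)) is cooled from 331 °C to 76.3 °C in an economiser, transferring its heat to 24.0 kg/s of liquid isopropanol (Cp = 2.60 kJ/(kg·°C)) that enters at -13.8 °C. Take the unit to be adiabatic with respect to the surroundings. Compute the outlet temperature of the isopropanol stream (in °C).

Heat released by hot stream: Q = 15.8 × 0.850 × (331 − 76.3) = 3420.6 kJ/s
Energy balance on cold side (adiabatic exchanger): Q = ṁ_c·Cp_c·(T_c,out − T_c,in)
T_c,out = -13.8 + 3420.6/(24.0 × 2.60) = 41.018 °C

T_c,out = 41.0 °C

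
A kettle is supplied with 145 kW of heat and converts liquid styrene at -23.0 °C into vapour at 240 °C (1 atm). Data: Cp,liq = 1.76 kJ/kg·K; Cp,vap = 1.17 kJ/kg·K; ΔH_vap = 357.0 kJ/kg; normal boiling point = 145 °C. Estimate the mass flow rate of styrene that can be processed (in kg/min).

ṁ = 11.4 kg/min

Δh = 1.76×(145−-23.0) + 357.0 + 1.17×(240−145) = 763.83 kJ/kg
Q = 145 kW = 145 kJ/s = 8700 kJ/min
ṁ = Q/Δh = 8700 / 763.83 = 11.39 kg/min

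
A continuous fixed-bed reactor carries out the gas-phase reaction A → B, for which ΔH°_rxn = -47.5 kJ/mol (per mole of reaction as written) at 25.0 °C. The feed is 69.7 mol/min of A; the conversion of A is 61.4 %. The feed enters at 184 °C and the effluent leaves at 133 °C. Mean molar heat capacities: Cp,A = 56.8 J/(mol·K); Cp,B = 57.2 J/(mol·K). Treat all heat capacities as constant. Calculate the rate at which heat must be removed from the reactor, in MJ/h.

Q_out = 134 MJ/h

Extent of reaction ξ = 0.614 × 69.7 = 42.796 mol/min
Reaction term: ξ·ΔH°_rxn = 42.796 × -47.5 = -2032.8 kJ/min
Sensible, feed 184→25 °C: -629.47 kJ/min
Outlet flows (mol/min): A 26.904, B 42.796
Sensible, products 25→133 °C: 429.42 kJ/min
Q = ΔH = -2232.9 kJ/min = -37.214 kW
Heat removed = 133.97 MJ/h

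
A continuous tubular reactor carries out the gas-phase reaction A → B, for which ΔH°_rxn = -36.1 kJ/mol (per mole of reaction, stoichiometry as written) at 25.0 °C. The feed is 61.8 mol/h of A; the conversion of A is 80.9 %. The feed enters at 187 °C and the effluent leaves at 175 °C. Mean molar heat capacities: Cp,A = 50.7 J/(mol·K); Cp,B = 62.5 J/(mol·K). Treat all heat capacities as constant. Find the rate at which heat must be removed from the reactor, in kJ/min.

Q_out = 29.2 kJ/min

Extent of reaction ξ = 0.809 × 61.8 = 49.996 mol/h
Reaction term: ξ·ΔH°_rxn = 49.996 × -36.1 = -1804.9 kJ/h
Sensible, feed 187→25 °C: -507.59 kJ/h
Outlet flows (mol/h): A 11.804, B 49.996
Sensible, products 25→175 °C: 558.48 kJ/h
Q = ΔH = -1754 kJ/h = -0.48721 kW
Heat removed = 29.233 kJ/min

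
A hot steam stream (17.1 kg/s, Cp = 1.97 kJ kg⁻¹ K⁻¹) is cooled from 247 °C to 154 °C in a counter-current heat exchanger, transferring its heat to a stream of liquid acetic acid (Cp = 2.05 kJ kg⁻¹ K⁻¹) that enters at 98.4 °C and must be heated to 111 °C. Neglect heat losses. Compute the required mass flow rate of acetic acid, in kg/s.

Heat released by hot stream: Q = 17.1 × 1.97 × (247 − 154) = 3132.9 kJ/s
Energy balance on cold side (adiabatic exchanger): Q = ṁ_c·Cp_c·(T_c,out − T_c,in)
ṁ_c = 3132.9 / [2.05 × (111 − 98.4)] = 121.29 kg/s

ṁ_c = 121 kg/s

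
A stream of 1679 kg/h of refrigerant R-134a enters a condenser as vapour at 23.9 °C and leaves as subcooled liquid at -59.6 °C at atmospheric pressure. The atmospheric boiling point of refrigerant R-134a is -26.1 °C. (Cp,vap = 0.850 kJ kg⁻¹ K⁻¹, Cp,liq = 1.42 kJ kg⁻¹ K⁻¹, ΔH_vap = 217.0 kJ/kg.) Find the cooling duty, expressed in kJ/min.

Q_c = 8590 kJ/min

vapour 23.9→-26.1 °C: -42.5 kJ/kg
condensation at -26.1 °C: -217 kJ/kg
liquid -26.1→-59.6 °C: -47.57 kJ/kg
Δh = -42.5 + -217 + -47.57 = -307.07 kJ/kg
Q = ṁ·Δh = 1679 kg/h × -307.07 kJ/kg = -515570 kJ/h
|Q| = 143.21 kW = 8592.8 kJ/min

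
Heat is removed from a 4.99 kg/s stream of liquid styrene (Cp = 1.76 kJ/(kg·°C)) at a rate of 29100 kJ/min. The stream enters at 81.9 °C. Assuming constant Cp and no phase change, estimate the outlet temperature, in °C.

T_out = 26.7 °C

Q = 29100 kJ/min = 485 kJ/s
ΔT = Q/(ṁ·Cp) = 485/(4.99×1.76) = 55.224 K
T_out = 81.9 − 55.224 = 26.676 °C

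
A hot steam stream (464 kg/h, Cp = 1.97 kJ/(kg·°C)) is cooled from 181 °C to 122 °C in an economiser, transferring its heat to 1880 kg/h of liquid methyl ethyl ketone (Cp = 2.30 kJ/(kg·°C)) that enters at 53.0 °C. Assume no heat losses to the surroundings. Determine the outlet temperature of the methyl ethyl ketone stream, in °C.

Heat released by hot stream: Q = 464 × 1.97 × (181 − 122) = 53931 kJ/h
Energy balance on cold side (adiabatic exchanger): Q = ṁ_c·Cp_c·(T_c,out − T_c,in)
T_c,out = 53.0 + 53931/(1880 × 2.30) = 65.472 °C

T_c,out = 65.5 °C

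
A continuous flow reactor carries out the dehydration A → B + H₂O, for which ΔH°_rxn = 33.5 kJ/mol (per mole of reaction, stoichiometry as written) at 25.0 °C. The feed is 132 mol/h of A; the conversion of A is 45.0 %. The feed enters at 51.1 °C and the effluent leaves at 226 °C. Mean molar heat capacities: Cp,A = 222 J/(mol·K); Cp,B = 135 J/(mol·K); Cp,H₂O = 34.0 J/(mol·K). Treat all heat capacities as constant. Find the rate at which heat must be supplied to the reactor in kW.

Extent of reaction ξ = 0.450 × 132 = 59.4 mol/h
Reaction term: ξ·ΔH°_rxn = 59.4 × 33.5 = 1989.9 kJ/h
Sensible, feed 51.1→25 °C: -764.83 kJ/h
Outlet flows (mol/h): A 72.6, B 59.4, H₂O 59.4
Sensible, products 25→226 °C: 5257.3 kJ/h
Q = ΔH = 6482.4 kJ/h = 1.8007 kW
Heat supplied = 1.8007 kW

Q_in = 1.80 kW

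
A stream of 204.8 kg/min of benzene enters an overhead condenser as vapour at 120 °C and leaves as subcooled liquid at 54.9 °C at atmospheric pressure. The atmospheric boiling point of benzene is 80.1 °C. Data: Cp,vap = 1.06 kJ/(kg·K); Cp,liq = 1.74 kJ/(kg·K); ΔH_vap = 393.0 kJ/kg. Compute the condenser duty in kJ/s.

Q_c = 1640 kJ/s

vapour 120→80.1 °C: -42.294 kJ/kg
condensation at 80.1 °C: -393 kJ/kg
liquid 80.1→54.9 °C: -43.848 kJ/kg
Δh = -42.294 + -393 + -43.848 = -479.14 kJ/kg
Q = ṁ·Δh = 204.8 kg/min × -479.14 kJ/kg = -98128 kJ/min
|Q| = 1635.5 kW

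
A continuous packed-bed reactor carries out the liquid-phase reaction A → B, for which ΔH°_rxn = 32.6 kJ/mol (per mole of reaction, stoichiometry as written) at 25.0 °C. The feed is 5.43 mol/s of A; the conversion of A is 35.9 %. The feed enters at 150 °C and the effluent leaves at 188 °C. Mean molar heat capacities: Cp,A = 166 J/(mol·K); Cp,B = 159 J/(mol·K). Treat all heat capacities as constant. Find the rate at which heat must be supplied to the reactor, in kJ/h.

Q_in = 344000 kJ/h

Extent of reaction ξ = 0.359 × 5.43 = 1.9494 mol/s
Reaction term: ξ·ΔH°_rxn = 1.9494 × 32.6 = 63.549 kJ/s
Sensible, feed 150→25 °C: -112.67 kJ/s
Outlet flows (mol/s): A 3.4806, B 1.9494
Sensible, products 25→188 °C: 144.7 kJ/s
Q = ΔH = 95.578 kJ/s = 95.578 kW
Heat supplied = 344080 kJ/h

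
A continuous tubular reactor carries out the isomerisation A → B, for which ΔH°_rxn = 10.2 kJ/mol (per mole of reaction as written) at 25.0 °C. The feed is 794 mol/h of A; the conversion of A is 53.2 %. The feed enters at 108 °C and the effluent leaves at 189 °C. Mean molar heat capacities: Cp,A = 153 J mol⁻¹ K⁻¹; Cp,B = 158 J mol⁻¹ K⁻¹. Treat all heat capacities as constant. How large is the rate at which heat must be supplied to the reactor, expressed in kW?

Extent of reaction ξ = 0.532 × 794 = 422.41 mol/h
Reaction term: ξ·ΔH°_rxn = 422.41 × 10.2 = 4308.6 kJ/h
Sensible, feed 108→25 °C: -10083 kJ/h
Outlet flows (mol/h): A 371.59, B 422.41
Sensible, products 25→189 °C: 20269 kJ/h
Q = ΔH = 14495 kJ/h = 4.0264 kW
Heat supplied = 4.0264 kW

Q_in = 4.03 kW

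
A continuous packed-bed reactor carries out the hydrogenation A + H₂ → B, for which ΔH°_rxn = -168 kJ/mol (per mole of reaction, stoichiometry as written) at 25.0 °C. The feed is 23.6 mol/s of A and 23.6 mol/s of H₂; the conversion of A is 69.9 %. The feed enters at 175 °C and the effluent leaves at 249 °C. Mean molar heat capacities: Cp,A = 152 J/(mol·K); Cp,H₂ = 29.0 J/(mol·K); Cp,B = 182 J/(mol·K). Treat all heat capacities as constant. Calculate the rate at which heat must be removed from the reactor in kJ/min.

Extent of reaction ξ = 0.699 × 23.6 = 16.496 mol/s
Reaction term: ξ·ΔH°_rxn = 16.496 × -168 = -2771.4 kJ/s
Sensible, feed 175→25 °C: -640.74 kJ/s
Outlet flows (mol/s): A 7.1036, H₂ 7.1036, B 16.496
Sensible, products 25→249 °C: 960.53 kJ/s
Q = ΔH = -2451.6 kJ/s = -2451.6 kW
Heat removed = 147100 kJ/min

Q_out = 147000 kJ/min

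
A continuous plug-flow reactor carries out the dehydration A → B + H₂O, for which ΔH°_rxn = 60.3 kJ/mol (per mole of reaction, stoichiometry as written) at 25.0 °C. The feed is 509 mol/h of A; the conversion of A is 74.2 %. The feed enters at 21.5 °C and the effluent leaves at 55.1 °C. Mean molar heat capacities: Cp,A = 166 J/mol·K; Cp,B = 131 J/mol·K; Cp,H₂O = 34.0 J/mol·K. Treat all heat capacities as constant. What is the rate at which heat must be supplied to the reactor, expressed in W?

Q_in = 7110 W

Extent of reaction ξ = 0.742 × 509 = 377.68 mol/h
Reaction term: ξ·ΔH°_rxn = 377.68 × 60.3 = 22774 kJ/h
Sensible, feed 21.5→25 °C: 295.73 kJ/h
Outlet flows (mol/h): A 131.32, B 377.68, H₂O 377.68
Sensible, products 25→55.1 °C: 2531.9 kJ/h
Q = ΔH = 25602 kJ/h = 7.1116 kW
Heat supplied = 7111.6 W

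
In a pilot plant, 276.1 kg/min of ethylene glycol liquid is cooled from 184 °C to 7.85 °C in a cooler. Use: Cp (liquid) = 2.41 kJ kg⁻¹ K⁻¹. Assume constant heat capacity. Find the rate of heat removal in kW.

Q = ṁ·Cp·ΔT = 276.1 × 2.41 × (7.85 − 184) = -117210 kJ/min
Converting: 117210 / 60 s = 1953.5 kW

Q_c = 1950 kW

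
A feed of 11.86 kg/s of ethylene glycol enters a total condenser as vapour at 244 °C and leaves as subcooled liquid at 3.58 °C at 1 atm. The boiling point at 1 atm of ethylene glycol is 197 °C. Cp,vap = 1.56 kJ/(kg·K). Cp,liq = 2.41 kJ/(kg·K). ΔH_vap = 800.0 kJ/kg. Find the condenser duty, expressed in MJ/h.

Q_c = 57200 MJ/h

vapour 244→197 °C: -73.32 kJ/kg
condensation at 197 °C: -800 kJ/kg
liquid 197→3.58 °C: -466.14 kJ/kg
Δh = -73.32 + -800 + -466.14 = -1339.5 kJ/kg
Q = ṁ·Δh = 11.86 kg/s × -1339.5 kJ/kg = -15886 kJ/s
|Q| = 15886 kW = 57190 MJ/h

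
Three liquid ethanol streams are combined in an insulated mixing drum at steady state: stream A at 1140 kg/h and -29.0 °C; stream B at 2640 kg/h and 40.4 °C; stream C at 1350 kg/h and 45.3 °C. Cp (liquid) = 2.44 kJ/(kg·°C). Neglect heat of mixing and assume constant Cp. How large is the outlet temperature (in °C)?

T_out = 26.3 °C

No heat crosses the boundary, so H_out = H_in.
T_out = Σ ṁᵢCp,ᵢTᵢ / Σ ṁᵢCp,ᵢ
      = 328790 / 12517 = 26.267 °C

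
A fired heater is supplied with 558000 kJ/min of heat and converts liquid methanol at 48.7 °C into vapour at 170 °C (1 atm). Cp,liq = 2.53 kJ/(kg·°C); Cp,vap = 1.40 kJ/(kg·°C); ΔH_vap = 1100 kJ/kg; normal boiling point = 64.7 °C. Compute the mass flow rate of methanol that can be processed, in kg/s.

ṁ = 7.22 kg/s

Δh = 2.53×(64.7−48.7) + 1100 + 1.40×(170−64.7) = 1287.9 kJ/kg
Q = 558000 kJ/min = 9300 kJ/s = 9300 kJ/s
ṁ = Q/Δh = 9300 / 1287.9 = 7.2211 kg/s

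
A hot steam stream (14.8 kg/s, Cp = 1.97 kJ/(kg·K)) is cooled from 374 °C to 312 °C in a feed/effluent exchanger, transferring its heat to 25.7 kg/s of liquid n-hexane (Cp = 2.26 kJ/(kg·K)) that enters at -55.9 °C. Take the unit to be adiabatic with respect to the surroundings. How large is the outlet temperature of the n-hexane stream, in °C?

T_c,out = -24.8 °C

Heat released by hot stream: Q = 14.8 × 1.97 × (374 − 312) = 1807.7 kJ/s
Energy balance on cold side (adiabatic exchanger): Q = ṁ_c·Cp_c·(T_c,out − T_c,in)
T_c,out = -55.9 + 1807.7/(25.7 × 2.26) = -24.777 °C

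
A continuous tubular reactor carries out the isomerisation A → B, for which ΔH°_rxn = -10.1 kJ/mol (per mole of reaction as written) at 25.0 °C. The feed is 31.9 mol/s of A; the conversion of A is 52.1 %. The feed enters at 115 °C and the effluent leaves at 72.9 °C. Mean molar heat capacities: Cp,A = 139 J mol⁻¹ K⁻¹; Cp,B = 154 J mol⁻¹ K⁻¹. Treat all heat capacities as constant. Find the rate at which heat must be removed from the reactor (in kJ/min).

Extent of reaction ξ = 0.521 × 31.9 = 16.62 mol/s
Reaction term: ξ·ΔH°_rxn = 16.62 × -10.1 = -167.86 kJ/s
Sensible, feed 115→25 °C: -399.07 kJ/s
Outlet flows (mol/s): A 15.28, B 16.62
Sensible, products 25→72.9 °C: 224.33 kJ/s
Q = ΔH = -342.6 kJ/s = -342.6 kW
Heat removed = 20556 kJ/min

Q_out = 20600 kJ/min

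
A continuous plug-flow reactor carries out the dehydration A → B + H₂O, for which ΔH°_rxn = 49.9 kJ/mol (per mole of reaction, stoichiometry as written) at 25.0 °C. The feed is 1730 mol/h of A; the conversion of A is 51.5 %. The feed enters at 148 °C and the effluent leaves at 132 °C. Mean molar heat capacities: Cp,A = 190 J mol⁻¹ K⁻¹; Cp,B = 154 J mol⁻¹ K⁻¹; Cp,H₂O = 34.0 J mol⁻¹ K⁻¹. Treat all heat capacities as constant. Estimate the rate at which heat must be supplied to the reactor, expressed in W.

Q_in = 10800 W

Extent of reaction ξ = 0.515 × 1730 = 890.95 mol/h
Reaction term: ξ·ΔH°_rxn = 890.95 × 49.9 = 44458 kJ/h
Sensible, feed 148→25 °C: -40430 kJ/h
Outlet flows (mol/h): A 839.05, B 890.95, H₂O 890.95
Sensible, products 25→132 °C: 34980 kJ/h
Q = ΔH = 39009 kJ/h = 10.836 kW
Heat supplied = 10836 W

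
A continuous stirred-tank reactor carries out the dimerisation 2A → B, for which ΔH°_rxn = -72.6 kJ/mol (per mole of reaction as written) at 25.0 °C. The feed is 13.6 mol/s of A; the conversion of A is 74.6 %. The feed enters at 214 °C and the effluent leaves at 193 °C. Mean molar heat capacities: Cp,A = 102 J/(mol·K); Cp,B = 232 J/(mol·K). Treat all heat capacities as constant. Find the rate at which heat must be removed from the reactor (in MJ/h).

Extent of reaction ξ = 0.746 × 13.6 / 2 = 5.0728 mol/s
Reaction term: ξ·ΔH°_rxn = 5.0728 × -72.6 = -368.29 kJ/s
Sensible, feed 214→25 °C: -262.18 kJ/s
Outlet flows (mol/s): A 3.4544, B 5.0728
Sensible, products 25→193 °C: 256.91 kJ/s
Q = ΔH = -373.55 kJ/s = -373.55 kW
Heat removed = 1344.8 MJ/h

Q_out = 1340 MJ/h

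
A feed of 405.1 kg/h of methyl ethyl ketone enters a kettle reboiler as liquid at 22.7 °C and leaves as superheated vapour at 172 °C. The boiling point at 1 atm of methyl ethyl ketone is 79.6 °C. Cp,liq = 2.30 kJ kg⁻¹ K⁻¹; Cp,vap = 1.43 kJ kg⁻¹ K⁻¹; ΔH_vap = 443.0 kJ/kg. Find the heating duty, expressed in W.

liquid 22.7→79.6 °C: 130.87 kJ/kg
vaporisation at 79.6 °C: 443 kJ/kg
vapour 79.6→172 °C: 132.13 kJ/kg
Δh = 130.87 + 443 + 132.13 = 706 kJ/kg
Q = ṁ·Δh = 405.1 kg/h × 706 kJ/kg = 286000 kJ/h
|Q| = 79.445 kW = 79445 W

Q = 79400 W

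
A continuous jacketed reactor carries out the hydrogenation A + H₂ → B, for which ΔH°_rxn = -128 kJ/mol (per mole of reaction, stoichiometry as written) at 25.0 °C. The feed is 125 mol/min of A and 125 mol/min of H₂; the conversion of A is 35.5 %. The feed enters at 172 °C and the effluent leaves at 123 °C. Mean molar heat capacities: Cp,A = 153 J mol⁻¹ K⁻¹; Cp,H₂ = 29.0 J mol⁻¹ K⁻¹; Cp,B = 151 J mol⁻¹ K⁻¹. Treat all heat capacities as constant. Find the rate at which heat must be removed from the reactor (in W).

Extent of reaction ξ = 0.355 × 125 = 44.375 mol/min
Reaction term: ξ·ΔH°_rxn = 44.375 × -128 = -5680 kJ/min
Sensible, feed 172→25 °C: -3344.2 kJ/min
Outlet flows (mol/min): A 80.625, H₂ 80.625, B 44.375
Sensible, products 25→123 °C: 2094.7 kJ/min
Q = ΔH = -6929.6 kJ/min = -115.49 kW
Heat removed = 115490 W

Q_out = 115000 W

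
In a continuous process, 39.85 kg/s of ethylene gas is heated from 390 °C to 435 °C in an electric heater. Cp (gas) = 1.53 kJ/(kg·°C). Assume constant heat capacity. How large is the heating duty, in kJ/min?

Q = 165000 kJ/min

Q = ṁ·Cp·ΔT = 39.85 × 1.53 × (435 − 390) = 2743.7 kJ/s
Heating duty = 164620 kJ/min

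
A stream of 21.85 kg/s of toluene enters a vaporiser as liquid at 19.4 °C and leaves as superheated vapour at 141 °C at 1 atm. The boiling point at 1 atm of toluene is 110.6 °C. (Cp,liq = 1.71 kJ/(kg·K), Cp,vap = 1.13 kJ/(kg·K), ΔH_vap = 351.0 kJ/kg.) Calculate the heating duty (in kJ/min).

Q = 710000 kJ/min

liquid 19.4→110.6 °C: 155.95 kJ/kg
vaporisation at 110.6 °C: 351 kJ/kg
vapour 110.6→141 °C: 34.352 kJ/kg
Δh = 155.95 + 351 + 34.352 = 541.3 kJ/kg
Q = ṁ·Δh = 21.85 kg/s × 541.3 kJ/kg = 11827 kJ/s
|Q| = 11827 kW = 709650 kJ/min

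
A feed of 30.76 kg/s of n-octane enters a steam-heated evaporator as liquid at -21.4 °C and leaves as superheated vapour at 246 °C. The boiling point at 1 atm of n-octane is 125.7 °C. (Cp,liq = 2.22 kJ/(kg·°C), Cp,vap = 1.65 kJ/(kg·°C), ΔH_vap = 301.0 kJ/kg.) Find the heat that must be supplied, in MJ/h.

Q = 91500 MJ/h

liquid -21.4→125.7 °C: 326.56 kJ/kg
vaporisation at 125.7 °C: 301 kJ/kg
vapour 125.7→246 °C: 198.49 kJ/kg
Δh = 326.56 + 301 + 198.49 = 826.06 kJ/kg
Q = ṁ·Δh = 30.76 kg/s × 826.06 kJ/kg = 25410 kJ/s
|Q| = 25410 kW = 91474 MJ/h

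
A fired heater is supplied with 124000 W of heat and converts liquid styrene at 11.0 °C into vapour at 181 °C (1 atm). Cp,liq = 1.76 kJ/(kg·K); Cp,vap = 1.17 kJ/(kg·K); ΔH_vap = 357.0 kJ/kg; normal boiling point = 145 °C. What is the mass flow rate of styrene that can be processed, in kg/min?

ṁ = 11.7 kg/min

Δh = 1.76×(145−11.0) + 357.0 + 1.17×(181−145) = 634.96 kJ/kg
Q = 124000 W = 124 kJ/s = 7440 kJ/min
ṁ = Q/Δh = 7440 / 634.96 = 11.717 kg/min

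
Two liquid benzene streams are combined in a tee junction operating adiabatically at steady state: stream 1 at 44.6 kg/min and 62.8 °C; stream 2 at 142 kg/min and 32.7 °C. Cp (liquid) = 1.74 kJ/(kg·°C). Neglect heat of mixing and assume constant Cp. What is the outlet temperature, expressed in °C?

Energy balance with Q = 0: Σ ṁᵢCp,ᵢ(T_out − Tᵢ) = 0
Σ ṁᵢCp,ᵢTᵢ = 44.6×1.74×62.8 + 142×1.74×32.7 = 12953
Σ ṁᵢCp,ᵢ = 44.6×1.74 + 142×1.74 = 324.68
T_out = 12953 / 324.68 = 39.894 °C

T_out = 39.9 °C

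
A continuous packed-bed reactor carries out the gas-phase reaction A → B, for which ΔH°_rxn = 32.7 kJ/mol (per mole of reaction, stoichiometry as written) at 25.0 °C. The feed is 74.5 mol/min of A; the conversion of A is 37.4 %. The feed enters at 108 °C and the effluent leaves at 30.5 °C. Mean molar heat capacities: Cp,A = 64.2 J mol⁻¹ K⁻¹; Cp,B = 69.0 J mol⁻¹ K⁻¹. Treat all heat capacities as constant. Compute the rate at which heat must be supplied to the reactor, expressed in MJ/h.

Extent of reaction ξ = 0.374 × 74.5 = 27.863 mol/min
Reaction term: ξ·ΔH°_rxn = 27.863 × 32.7 = 911.12 kJ/min
Sensible, feed 108→25 °C: -396.98 kJ/min
Outlet flows (mol/min): A 46.637, B 27.863
Sensible, products 25→30.5 °C: 27.042 kJ/min
Q = ΔH = 541.18 kJ/min = 9.0197 kW
Heat supplied = 32.471 MJ/h

Q_in = 32.5 MJ/h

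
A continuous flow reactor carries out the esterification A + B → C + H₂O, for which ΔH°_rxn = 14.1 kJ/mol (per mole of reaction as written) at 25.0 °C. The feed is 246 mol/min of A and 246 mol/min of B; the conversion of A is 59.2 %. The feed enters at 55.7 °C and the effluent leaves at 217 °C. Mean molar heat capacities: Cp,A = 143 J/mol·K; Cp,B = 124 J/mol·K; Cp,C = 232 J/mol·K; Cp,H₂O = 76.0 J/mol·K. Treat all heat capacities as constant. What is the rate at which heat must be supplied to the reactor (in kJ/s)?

Q_in = 230 kJ/s

Extent of reaction ξ = 0.592 × 246 = 145.63 mol/min
Reaction term: ξ·ΔH°_rxn = 145.63 × 14.1 = 2053.4 kJ/min
Sensible, feed 55.7→25 °C: -2016.4 kJ/min
Outlet flows (mol/min): A 100.37, B 100.37, C 145.63, H₂O 145.63
Sensible, products 25→217 °C: 13757 kJ/min
Q = ΔH = 13794 kJ/min = 229.91 kW
Heat supplied = 229.91 kJ/s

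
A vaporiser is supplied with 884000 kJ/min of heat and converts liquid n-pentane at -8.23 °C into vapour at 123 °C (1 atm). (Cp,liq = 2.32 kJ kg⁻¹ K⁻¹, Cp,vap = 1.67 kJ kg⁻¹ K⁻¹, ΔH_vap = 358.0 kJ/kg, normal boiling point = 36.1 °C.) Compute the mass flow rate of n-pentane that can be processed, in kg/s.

ṁ = 24.3 kg/s

Δh = 2.32×(36.1−-8.23) + 358.0 + 1.67×(123−36.1) = 605.97 kJ/kg
Q = 884000 kJ/min = 14733 kJ/s = 14733 kJ/s
ṁ = Q/Δh = 14733 / 605.97 = 24.314 kg/s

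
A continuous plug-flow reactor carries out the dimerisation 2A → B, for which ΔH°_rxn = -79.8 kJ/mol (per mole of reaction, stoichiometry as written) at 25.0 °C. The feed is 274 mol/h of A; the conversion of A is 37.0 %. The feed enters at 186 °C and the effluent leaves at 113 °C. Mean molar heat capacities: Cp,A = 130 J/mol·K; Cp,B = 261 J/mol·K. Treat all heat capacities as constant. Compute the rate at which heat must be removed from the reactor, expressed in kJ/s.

Extent of reaction ξ = 0.370 × 274 / 2 = 50.69 mol/h
Reaction term: ξ·ΔH°_rxn = 50.69 × -79.8 = -4045.1 kJ/h
Sensible, feed 186→25 °C: -5734.8 kJ/h
Outlet flows (mol/h): A 172.62, B 50.69
Sensible, products 25→113 °C: 3139 kJ/h
Q = ΔH = -6640.9 kJ/h = -1.8447 kW
Heat removed = 1.8447 kJ/s

Q_out = 1.84 kJ/s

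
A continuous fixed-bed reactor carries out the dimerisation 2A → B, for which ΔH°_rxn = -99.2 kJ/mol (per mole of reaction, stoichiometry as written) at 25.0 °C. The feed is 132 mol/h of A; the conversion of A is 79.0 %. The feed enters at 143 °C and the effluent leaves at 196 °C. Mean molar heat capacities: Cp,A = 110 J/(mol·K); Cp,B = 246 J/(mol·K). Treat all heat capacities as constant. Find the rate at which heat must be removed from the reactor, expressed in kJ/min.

Extent of reaction ξ = 0.790 × 132 / 2 = 52.14 mol/h
Reaction term: ξ·ΔH°_rxn = 52.14 × -99.2 = -5172.3 kJ/h
Sensible, feed 143→25 °C: -1713.4 kJ/h
Outlet flows (mol/h): A 27.72, B 52.14
Sensible, products 25→196 °C: 2714.7 kJ/h
Q = ΔH = -4170.9 kJ/h = -1.1586 kW
Heat removed = 69.515 kJ/min

Q_out = 69.5 kJ/min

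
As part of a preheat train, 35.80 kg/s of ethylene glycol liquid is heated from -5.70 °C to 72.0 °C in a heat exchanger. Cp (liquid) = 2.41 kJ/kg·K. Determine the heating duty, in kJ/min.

Q = ṁ·Cp·ΔT = 35.80 × 2.41 × (72.0 − -5.70) = 6703.8 kJ/s
Heating duty = 402230 kJ/min

Q = 402000 kJ/min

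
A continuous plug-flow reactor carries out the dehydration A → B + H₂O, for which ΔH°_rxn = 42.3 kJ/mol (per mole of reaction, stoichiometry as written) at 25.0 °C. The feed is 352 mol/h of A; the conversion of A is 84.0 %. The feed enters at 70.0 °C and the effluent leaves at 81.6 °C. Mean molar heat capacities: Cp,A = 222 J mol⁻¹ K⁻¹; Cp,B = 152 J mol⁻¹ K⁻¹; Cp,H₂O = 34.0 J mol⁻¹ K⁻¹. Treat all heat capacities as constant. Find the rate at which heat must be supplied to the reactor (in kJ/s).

Extent of reaction ξ = 0.840 × 352 = 295.68 mol/h
Reaction term: ξ·ΔH°_rxn = 295.68 × 42.3 = 12507 kJ/h
Sensible, feed 70.0→25 °C: -3516.5 kJ/h
Outlet flows (mol/h): A 56.32, B 295.68, H₂O 295.68
Sensible, products 25→81.6 °C: 3820.5 kJ/h
Q = ΔH = 12811 kJ/h = 3.5587 kW
Heat supplied = 3.5587 kJ/s

Q_in = 3.56 kJ/s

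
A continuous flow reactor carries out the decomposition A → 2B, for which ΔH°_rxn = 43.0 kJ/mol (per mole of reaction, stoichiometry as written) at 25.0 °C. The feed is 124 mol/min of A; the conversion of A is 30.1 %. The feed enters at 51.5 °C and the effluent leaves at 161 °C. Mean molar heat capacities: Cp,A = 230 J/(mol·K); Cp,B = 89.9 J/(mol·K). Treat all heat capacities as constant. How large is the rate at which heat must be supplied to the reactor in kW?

Q_in = 74.6 kW

Extent of reaction ξ = 0.301 × 124 = 37.324 mol/min
Reaction term: ξ·ΔH°_rxn = 37.324 × 43.0 = 1604.9 kJ/min
Sensible, feed 51.5→25 °C: -755.78 kJ/min
Outlet flows (mol/min): A 86.676, B 74.648
Sensible, products 25→161 °C: 3623.9 kJ/min
Q = ΔH = 4473.1 kJ/min = 74.551 kW
Heat supplied = 74.551 kW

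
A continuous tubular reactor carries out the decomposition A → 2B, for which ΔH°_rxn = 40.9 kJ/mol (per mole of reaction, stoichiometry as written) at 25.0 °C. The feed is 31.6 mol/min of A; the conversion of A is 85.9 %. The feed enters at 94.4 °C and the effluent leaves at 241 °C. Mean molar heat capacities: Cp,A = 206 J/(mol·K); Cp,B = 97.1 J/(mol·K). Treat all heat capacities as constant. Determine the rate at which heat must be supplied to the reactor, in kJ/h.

Extent of reaction ξ = 0.859 × 31.6 = 27.144 mol/min
Reaction term: ξ·ΔH°_rxn = 27.144 × 40.9 = 1110.2 kJ/min
Sensible, feed 94.4→25 °C: -451.77 kJ/min
Outlet flows (mol/min): A 4.4556, B 54.289
Sensible, products 25→241 °C: 1336.9 kJ/min
Q = ΔH = 1995.3 kJ/min = 33.255 kW
Heat supplied = 119720 kJ/h

Q_in = 120000 kJ/h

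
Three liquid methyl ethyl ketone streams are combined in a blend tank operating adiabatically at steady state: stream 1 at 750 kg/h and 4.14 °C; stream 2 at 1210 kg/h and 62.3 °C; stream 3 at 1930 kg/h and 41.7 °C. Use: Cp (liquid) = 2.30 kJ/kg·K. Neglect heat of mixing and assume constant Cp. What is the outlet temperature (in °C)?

Adiabatic, steady state ⇒ Σ ṁᵢCp,ᵢ(T_out − Tᵢ) = 0
T_out = Σ ṁᵢCp,ᵢTᵢ / Σ ṁᵢCp,ᵢ
      = 365630 / 8947 = 40.866 °C

T_out = 40.9 °C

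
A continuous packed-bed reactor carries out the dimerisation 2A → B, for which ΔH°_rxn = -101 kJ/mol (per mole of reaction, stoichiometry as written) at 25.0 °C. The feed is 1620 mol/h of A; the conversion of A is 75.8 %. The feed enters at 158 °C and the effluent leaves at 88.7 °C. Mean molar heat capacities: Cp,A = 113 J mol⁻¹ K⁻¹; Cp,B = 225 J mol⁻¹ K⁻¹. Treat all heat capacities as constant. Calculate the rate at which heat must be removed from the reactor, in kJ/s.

Extent of reaction ξ = 0.758 × 1620 / 2 = 613.98 mol/h
Reaction term: ξ·ΔH°_rxn = 613.98 × -101 = -62012 kJ/h
Sensible, feed 158→25 °C: -24347 kJ/h
Outlet flows (mol/h): A 392.04, B 613.98
Sensible, products 25→88.7 °C: 11622 kJ/h
Q = ΔH = -74737 kJ/h = -20.76 kW
Heat removed = 20.76 kJ/s

Q_out = 20.8 kJ/s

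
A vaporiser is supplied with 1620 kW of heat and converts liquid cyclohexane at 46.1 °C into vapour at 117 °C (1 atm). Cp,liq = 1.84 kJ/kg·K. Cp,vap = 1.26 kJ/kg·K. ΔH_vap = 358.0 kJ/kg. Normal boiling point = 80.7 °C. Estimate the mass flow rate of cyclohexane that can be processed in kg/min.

Δh = 1.84×(80.7−46.1) + 358.0 + 1.26×(117−80.7) = 467.4 kJ/kg
Q = 1620 kW = 1620 kJ/s = 97200 kJ/min
ṁ = Q/Δh = 97200 / 467.4 = 207.96 kg/min

ṁ = 208 kg/min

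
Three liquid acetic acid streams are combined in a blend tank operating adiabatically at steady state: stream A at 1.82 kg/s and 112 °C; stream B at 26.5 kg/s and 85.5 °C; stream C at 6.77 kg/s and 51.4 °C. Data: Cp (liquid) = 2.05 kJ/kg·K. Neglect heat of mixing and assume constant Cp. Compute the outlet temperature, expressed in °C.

T_out = 80.3 °C

No heat crosses the boundary, so H_out = H_in.
T_out = Σ ṁᵢCp,ᵢTᵢ / Σ ṁᵢCp,ᵢ
      = 5776 / 71.934 = 80.295 °C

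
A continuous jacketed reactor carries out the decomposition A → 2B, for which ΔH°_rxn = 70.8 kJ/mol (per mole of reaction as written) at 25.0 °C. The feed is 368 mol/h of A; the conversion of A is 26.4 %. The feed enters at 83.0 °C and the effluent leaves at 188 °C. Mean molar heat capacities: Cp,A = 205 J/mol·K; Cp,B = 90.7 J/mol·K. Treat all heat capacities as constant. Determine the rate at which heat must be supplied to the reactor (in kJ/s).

Extent of reaction ξ = 0.264 × 368 = 97.152 mol/h
Reaction term: ξ·ΔH°_rxn = 97.152 × 70.8 = 6878.4 kJ/h
Sensible, feed 83.0→25 °C: -4375.5 kJ/h
Outlet flows (mol/h): A 270.85, B 194.3
Sensible, products 25→188 °C: 11923 kJ/h
Q = ΔH = 14426 kJ/h = 4.0072 kW
Heat supplied = 4.0072 kJ/s

Q_in = 4.01 kJ/s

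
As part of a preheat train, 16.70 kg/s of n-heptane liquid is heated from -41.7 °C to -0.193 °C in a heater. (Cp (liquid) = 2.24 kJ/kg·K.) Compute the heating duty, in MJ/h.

Q = 5590 MJ/h

Q = ṁ·Cp·ΔT = 16.70 × 2.24 × (-0.193 − -41.7) = 1552.7 kJ/s
Heating duty = 5589.7 MJ/h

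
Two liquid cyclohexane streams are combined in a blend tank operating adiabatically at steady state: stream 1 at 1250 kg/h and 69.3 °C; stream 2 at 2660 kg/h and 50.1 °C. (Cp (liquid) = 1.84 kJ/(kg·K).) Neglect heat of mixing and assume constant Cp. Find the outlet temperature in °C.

Energy balance with Q = 0: Σ ṁᵢCp,ᵢ(T_out − Tᵢ) = 0
T_out = Σ ṁᵢCp,ᵢTᵢ / Σ ṁᵢCp,ᵢ
      = 404600 / 7194.4 = 56.238 °C

T_out = 56.2 °C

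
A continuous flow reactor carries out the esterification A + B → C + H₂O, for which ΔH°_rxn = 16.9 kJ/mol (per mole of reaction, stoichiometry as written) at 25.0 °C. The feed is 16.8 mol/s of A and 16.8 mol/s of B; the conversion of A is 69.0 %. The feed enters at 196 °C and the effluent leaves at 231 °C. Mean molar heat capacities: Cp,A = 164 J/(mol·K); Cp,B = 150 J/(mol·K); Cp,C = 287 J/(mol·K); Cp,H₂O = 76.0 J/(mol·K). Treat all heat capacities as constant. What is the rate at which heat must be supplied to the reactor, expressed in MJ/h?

Q_in = 1790 MJ/h

Extent of reaction ξ = 0.690 × 16.8 = 11.592 mol/s
Reaction term: ξ·ΔH°_rxn = 11.592 × 16.9 = 195.9 kJ/s
Sensible, feed 196→25 °C: -902.06 kJ/s
Outlet flows (mol/s): A 5.208, B 5.208, C 11.592, H₂O 11.592
Sensible, products 25→231 °C: 1203.7 kJ/s
Q = ΔH = 497.55 kJ/s = 497.55 kW
Heat supplied = 1791.2 MJ/h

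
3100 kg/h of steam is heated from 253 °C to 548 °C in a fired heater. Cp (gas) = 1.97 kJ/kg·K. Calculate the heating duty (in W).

Q = 500000 W

Q = ṁ·Cp·ΔT = 3100 × 1.97 × (548 − 253) = 1.8016e+06 kJ/h
Converting: 1.8016e+06 / 3600 s = 500.43 kW
Heating duty = 500430 W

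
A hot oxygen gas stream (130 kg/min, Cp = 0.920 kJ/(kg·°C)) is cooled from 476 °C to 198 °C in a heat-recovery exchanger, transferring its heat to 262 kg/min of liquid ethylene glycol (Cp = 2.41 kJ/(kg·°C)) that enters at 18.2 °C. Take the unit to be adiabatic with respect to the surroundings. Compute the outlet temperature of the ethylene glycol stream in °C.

Heat released by hot stream: Q = 130 × 0.920 × (476 − 198) = 33249 kJ/min
Energy balance on cold side (adiabatic exchanger): Q = ṁ_c·Cp_c·(T_c,out − T_c,in)
T_c,out = 18.2 + 33249/(262 × 2.41) = 70.857 °C

T_c,out = 70.9 °C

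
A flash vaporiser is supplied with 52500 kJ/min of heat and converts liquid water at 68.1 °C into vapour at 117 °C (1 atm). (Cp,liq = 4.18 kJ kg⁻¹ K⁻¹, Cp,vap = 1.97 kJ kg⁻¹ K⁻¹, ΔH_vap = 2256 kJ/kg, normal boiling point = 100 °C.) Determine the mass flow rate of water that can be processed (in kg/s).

ṁ = 0.361 kg/s

Δh = 4.18×(100−68.1) + 2256 + 1.97×(117−100) = 2422.8 kJ/kg
Q = 52500 kJ/min = 875 kJ/s = 875 kJ/s
ṁ = Q/Δh = 875 / 2422.8 = 0.36115 kg/s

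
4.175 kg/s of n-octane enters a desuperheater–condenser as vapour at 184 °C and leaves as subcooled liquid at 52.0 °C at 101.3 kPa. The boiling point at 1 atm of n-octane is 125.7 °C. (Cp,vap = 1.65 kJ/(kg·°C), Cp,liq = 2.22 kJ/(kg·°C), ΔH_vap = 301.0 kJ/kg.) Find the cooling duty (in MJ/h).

vapour 184→125.7 °C: -96.195 kJ/kg
condensation at 125.7 °C: -301 kJ/kg
liquid 125.7→52.0 °C: -163.61 kJ/kg
Δh = -96.195 + -301 + -163.61 = -560.81 kJ/kg
Q = ṁ·Δh = 4.175 kg/s × -560.81 kJ/kg = -2341.4 kJ/s
|Q| = 2341.4 kW = 8429 MJ/h

Q_c = 8430 MJ/h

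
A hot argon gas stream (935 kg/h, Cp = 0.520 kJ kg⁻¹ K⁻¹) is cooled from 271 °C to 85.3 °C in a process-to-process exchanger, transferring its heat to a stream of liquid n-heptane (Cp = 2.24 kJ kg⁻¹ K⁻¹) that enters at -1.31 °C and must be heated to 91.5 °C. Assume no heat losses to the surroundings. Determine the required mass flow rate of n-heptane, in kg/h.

Heat released by hot stream: Q = 935 × 0.520 × (271 − 85.3) = 90287 kJ/h
Energy balance on cold side (adiabatic exchanger): Q = ṁ_c·Cp_c·(T_c,out − T_c,in)
ṁ_c = 90287 / [2.24 × (91.5 − -1.31)] = 434.29 kg/h

ṁ_c = 434 kg/h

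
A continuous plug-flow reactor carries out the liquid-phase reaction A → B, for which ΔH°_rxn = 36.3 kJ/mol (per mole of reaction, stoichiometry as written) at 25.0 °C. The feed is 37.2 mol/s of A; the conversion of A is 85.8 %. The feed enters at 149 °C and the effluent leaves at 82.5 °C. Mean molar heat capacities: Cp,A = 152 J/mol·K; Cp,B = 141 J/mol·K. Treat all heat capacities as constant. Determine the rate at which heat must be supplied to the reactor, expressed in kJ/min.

Extent of reaction ξ = 0.858 × 37.2 = 31.918 mol/s
Reaction term: ξ·ΔH°_rxn = 31.918 × 36.3 = 1158.6 kJ/s
Sensible, feed 149→25 °C: -701.15 kJ/s
Outlet flows (mol/s): A 5.2824, B 31.918
Sensible, products 25→82.5 °C: 304.94 kJ/s
Q = ΔH = 762.4 kJ/s = 762.4 kW
Heat supplied = 45744 kJ/min

Q_in = 45700 kJ/min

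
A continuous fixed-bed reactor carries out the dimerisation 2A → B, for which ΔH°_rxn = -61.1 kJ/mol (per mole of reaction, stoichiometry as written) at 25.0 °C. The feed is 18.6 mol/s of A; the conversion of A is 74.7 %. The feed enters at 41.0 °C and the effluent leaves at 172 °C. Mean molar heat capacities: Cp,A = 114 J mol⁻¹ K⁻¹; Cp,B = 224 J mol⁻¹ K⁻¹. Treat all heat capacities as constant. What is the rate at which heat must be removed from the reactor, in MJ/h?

Extent of reaction ξ = 0.747 × 18.6 / 2 = 6.9471 mol/s
Reaction term: ξ·ΔH°_rxn = 6.9471 × -61.1 = -424.47 kJ/s
Sensible, feed 41.0→25 °C: -33.926 kJ/s
Outlet flows (mol/s): A 4.7058, B 6.9471
Sensible, products 25→172 °C: 307.61 kJ/s
Q = ΔH = -150.78 kJ/s = -150.78 kW
Heat removed = 542.81 MJ/h

Q_out = 543 MJ/h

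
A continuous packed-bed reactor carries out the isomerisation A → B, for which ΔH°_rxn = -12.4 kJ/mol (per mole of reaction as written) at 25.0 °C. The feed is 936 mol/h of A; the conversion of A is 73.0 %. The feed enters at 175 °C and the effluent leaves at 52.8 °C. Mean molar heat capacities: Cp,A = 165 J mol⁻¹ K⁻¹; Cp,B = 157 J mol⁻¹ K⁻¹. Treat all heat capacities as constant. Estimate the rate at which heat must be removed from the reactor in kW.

Q_out = 7.64 kW

Extent of reaction ξ = 0.730 × 936 = 683.28 mol/h
Reaction term: ξ·ΔH°_rxn = 683.28 × -12.4 = -8472.7 kJ/h
Sensible, feed 175→25 °C: -23166 kJ/h
Outlet flows (mol/h): A 252.72, B 683.28
Sensible, products 25→52.8 °C: 4141.5 kJ/h
Q = ΔH = -27497 kJ/h = -7.6381 kW
Heat removed = 7.6381 kW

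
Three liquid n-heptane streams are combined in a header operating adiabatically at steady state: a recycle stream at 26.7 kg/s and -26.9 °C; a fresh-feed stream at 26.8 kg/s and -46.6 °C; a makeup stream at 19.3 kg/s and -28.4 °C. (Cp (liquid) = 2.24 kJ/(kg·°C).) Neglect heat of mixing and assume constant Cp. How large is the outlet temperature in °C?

No heat crosses the boundary, so H_out = H_in.
Σ ṁᵢCp,ᵢTᵢ = 26.7×2.24×-26.9 + 26.8×2.24×-46.6 + 19.3×2.24×-28.4 = -5634.1
Σ ṁᵢCp,ᵢ = 26.7×2.24 + 26.8×2.24 + 19.3×2.24 = 163.07
T_out = -5634.1 / 163.07 = -34.55 °C

T_out = -34.5 °C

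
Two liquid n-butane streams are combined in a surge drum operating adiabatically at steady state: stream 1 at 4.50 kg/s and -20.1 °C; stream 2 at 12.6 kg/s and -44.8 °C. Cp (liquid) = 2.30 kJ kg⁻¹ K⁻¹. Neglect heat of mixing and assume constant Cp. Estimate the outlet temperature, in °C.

Adiabatic, steady state ⇒ Σ ṁᵢCp,ᵢ(T_out − Tᵢ) = 0
T_out = Σ ṁᵢCp,ᵢTᵢ / Σ ṁᵢCp,ᵢ
      = -1506.3 / 39.33 = -38.3 °C

T_out = -38.3 °C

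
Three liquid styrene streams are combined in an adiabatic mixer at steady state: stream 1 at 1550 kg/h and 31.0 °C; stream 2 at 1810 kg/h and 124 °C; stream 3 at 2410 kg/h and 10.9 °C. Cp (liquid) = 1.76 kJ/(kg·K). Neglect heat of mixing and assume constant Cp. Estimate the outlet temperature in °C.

Energy balance with Q = 0: Σ ṁᵢCp,ᵢ(T_out − Tᵢ) = 0
T_out = Σ ṁᵢCp,ᵢTᵢ / Σ ṁᵢCp,ᵢ
      = 525820 / 10155 = 51.778 °C

T_out = 51.8 °C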